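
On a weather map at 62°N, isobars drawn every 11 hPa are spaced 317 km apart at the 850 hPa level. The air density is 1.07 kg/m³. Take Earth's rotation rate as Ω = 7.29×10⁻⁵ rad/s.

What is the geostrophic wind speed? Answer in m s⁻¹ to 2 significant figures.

25 m s⁻¹

Coriolis parameter at 62°N:
f = 2Ω sin φ = 2 × 7.29×10⁻⁵ × sin 62° = 1.29×10⁻⁴ s⁻¹
Pressure gradient: |∂P/∂n| = 1100 Pa / 317000 m = 3.47×10⁻³ Pa/m
Geostrophic balance (pressure-gradient force = Coriolis force):
V_g = (1/(fρ)) |∂P/∂n| = 3.47×10⁻³ / (1.29×10⁻⁴ × 1.07) = 25.2 m/s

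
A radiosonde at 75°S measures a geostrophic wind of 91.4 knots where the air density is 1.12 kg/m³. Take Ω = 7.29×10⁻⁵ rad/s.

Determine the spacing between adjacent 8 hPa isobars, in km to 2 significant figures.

110 km

Coriolis parameter at 75°S:
f = 2Ω sin φ = 2 × 7.29×10⁻⁵ × sin 75° = 1.41×10⁻⁴ s⁻¹
Wind speed in SI: 91.4 knots = 47.0 m/s
Geostrophic balance rearranged: |∂P/∂n| = f ρ V_g
|∂P/∂n| = 1.41×10⁻⁴ × 1.12 × 47.0 = 7.42×10⁻³ Pa/m
Isobar spacing: Δn = ΔP/|∂P/∂n| = 800 Pa / 7.42×10⁻³ Pa/m = 107866 m ≈ 110 km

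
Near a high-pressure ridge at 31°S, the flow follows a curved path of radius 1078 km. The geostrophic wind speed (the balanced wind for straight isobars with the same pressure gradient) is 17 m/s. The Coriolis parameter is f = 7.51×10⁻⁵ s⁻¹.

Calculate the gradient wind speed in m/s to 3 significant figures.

24.3 m/s

Around a high, pressure-gradient force acts outward with centrifugal, so Coriolis balances both:
fV = (1/ρ)|∂P/∂n| + V²/R  →  V² − fR·V + fR·V_g = 0
With fR = 7.51×10⁻⁵ × 1078×10³ m = 81.0 m/s:
V = [fR − √((fR)² − 4 fR V_g)]/2 = [81.0 − √(81.0² − 4×81.0×17)]/2 = 24.3 m/s
Supergeostrophic (V > V_g = 17 m/s), as expected around a high.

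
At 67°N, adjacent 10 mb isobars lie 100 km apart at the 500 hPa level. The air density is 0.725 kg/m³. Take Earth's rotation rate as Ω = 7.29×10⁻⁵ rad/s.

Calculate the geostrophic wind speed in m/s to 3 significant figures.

103 m/s

Coriolis parameter at 67°N:
f = 2Ω sin φ = 2 × 7.29×10⁻⁵ × sin 67° = 1.34×10⁻⁴ s⁻¹
Pressure gradient: |∂P/∂n| = 1000 Pa / 100000 m = 1.00×10⁻² Pa/m
Geostrophic balance (pressure-gradient force = Coriolis force):
V_g = (1/(fρ)) |∂P/∂n| = 1.00×10⁻² / (1.34×10⁻⁴ × 0.725) = 103 m/s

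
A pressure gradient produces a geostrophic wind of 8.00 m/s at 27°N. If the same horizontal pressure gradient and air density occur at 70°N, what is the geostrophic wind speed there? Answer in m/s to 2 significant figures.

3.9 m/s

With the same pressure gradient and density, V_g ∝ 1/f ∝ 1/sin φ.
V₂ = V₁ · sin φ₁ / sin φ₂ = 8.00 × sin 27° / sin 70°
V₂ = 8.00 × 0.4540/0.9397 = 3.9 m/s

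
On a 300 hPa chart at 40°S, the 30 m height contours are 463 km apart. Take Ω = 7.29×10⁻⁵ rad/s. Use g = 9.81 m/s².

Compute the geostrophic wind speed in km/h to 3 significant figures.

24.4 km/h

Coriolis parameter at 40°S:
f = 2Ω sin φ = 2 × 7.29×10⁻⁵ × sin 40° = 9.37×10⁻⁵ s⁻¹
Height gradient: |∂Z/∂n| = 30 m / 463000 m = 6.48×10⁻⁵
On a pressure surface, geostrophic balance gives V_g = (g/f)|∂Z/∂n|:
V_g = 9.81 × 6.48×10⁻⁵ / 9.37×10⁻⁵ = 6.78 m/s
Converting: 6.78 m/s × 3.6 = 24.4 km/h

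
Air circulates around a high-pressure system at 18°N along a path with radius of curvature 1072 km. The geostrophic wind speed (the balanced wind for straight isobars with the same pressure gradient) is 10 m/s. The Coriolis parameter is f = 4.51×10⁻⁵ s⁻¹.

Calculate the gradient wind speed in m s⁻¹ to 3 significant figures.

14.1 m s⁻¹

Around a high, pressure-gradient force acts outward with centrifugal, so Coriolis balances both:
fV = (1/ρ)|∂P/∂n| + V²/R  →  V² − fR·V + fR·V_g = 0
With fR = 4.51×10⁻⁵ × 1072×10³ m = 48.3 m/s:
V = [fR − √((fR)² − 4 fR V_g)]/2 = [48.3 − √(48.3² − 4×48.3×10)]/2 = 14.1 m/s
Supergeostrophic (V > V_g = 10 m/s), as expected around a high.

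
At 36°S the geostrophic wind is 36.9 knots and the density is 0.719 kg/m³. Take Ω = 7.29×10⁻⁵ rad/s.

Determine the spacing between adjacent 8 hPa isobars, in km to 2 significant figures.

680 km

Coriolis parameter at 36°S:
f = 2Ω sin φ = 2 × 7.29×10⁻⁵ × sin 36° = 8.57×10⁻⁵ s⁻¹
Wind speed in SI: 36.9 knots = 19.0 m/s
Geostrophic balance rearranged: |∂P/∂n| = f ρ V_g
|∂P/∂n| = 8.57×10⁻⁵ × 0.719 × 19.0 = 1.17×10⁻³ Pa/m
Isobar spacing: Δn = ΔP/|∂P/∂n| = 800 Pa / 1.17×10⁻³ Pa/m = 683944 m ≈ 680 km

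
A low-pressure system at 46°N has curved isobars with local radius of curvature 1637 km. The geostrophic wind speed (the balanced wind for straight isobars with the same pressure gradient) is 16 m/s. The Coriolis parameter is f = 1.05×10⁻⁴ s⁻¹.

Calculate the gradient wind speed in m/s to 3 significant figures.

14.7 m/s

Around a low, centrifugal force acts outward with Coriolis, so pressure-gradient force balances both:
(1/ρ)|∂P/∂n| = fV + V²/R  →  V² + fR·V − fR·V_g = 0
With fR = 1.05×10⁻⁴ × 1637×10³ m = 172 m/s:
V = [−fR + √((fR)² + 4 fR V_g)]/2 = [−172 + √(172² + 4×172×16)]/2 = 14.7 m/s
Subgeostrophic (V < V_g = 16 m/s), as expected around a low.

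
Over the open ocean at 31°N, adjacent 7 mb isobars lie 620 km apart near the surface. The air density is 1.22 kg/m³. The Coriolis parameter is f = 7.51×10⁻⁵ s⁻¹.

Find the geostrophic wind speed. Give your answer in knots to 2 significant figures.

24 knots

Pressure gradient: |∂P/∂n| = 700 Pa / 620000 m = 1.13×10⁻³ Pa/m
Geostrophic balance (pressure-gradient force = Coriolis force):
V_g = (1/(fρ)) |∂P/∂n| = 1.13×10⁻³ / (7.51×10⁻⁵ × 1.22) = 12.3 m/s
Converting: 12.3 m/s × 1.944 = 24 knots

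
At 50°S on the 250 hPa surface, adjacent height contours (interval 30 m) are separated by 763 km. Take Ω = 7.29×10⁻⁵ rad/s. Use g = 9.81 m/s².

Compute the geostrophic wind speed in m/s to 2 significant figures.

Coriolis parameter at 50°S:
f = 2Ω sin φ = 2 × 7.29×10⁻⁵ × sin 50° = 1.12×10⁻⁴ s⁻¹
Height gradient: |∂Z/∂n| = 30 m / 763000 m = 3.93×10⁻⁵
On a pressure surface, geostrophic balance gives V_g = (g/f)|∂Z/∂n|:
V_g = 9.81 × 3.93×10⁻⁵ / 1.12×10⁻⁴ = 3.45 m/s

3.5 m/s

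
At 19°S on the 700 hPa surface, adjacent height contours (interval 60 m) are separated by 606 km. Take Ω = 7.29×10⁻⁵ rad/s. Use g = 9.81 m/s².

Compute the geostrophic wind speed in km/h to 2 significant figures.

Coriolis parameter at 19°S:
f = 2Ω sin φ = 2 × 7.29×10⁻⁵ × sin 19° = 4.75×10⁻⁵ s⁻¹
Height gradient: |∂Z/∂n| = 60 m / 606000 m = 9.90×10⁻⁵
On a pressure surface, geostrophic balance gives V_g = (g/f)|∂Z/∂n|:
V_g = 9.81 × 9.90×10⁻⁵ / 4.75×10⁻⁵ = 20.5 m/s
Converting: 20.5 m/s × 3.6 = 74 km/h

74 km/h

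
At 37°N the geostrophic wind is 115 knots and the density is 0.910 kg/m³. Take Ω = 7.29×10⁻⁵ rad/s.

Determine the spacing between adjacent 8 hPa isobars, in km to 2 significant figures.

170 km

Coriolis parameter at 37°N:
f = 2Ω sin φ = 2 × 7.29×10⁻⁵ × sin 37° = 8.77×10⁻⁵ s⁻¹
Wind speed in SI: 115 knots = 59.2 m/s
Geostrophic balance rearranged: |∂P/∂n| = f ρ V_g
|∂P/∂n| = 8.77×10⁻⁵ × 0.910 × 59.2 = 4.72×10⁻³ Pa/m
Isobar spacing: Δn = ΔP/|∂P/∂n| = 800 Pa / 4.72×10⁻³ Pa/m = 169353 m ≈ 170 km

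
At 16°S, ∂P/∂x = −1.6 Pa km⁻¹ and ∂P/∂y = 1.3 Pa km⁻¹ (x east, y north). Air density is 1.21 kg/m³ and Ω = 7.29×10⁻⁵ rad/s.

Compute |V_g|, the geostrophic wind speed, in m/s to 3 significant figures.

Coriolis parameter at 16°S:
f = 2Ω sin φ = 2 × 7.29×10⁻⁵ × sin 16° = 4.02×10⁻⁵ s⁻¹
In the Southern Hemisphere f is negative: f = −4.02×10⁻⁵ s⁻¹.
Component geostrophic relations (x east, y north):
u_g = −(1/(fρ)) ∂P/∂y,  v_g = (1/(fρ)) ∂P/∂x
u_g = −(1.3×10⁻³)/(−4.02×10⁻⁵ × 1.21) = 26.7 m/s;  v_g = (−1.6×10⁻³)/(−4.02×10⁻⁵ × 1.21) = 32.9 m/s
|V_g| = √(u_g² + v_g²) = 42.4 m/s

42.4 m/s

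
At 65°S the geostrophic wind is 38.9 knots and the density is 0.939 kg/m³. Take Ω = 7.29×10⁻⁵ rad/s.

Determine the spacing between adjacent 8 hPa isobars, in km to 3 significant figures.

322 km

Coriolis parameter at 65°S:
f = 2Ω sin φ = 2 × 7.29×10⁻⁵ × sin 65° = 1.32×10⁻⁴ s⁻¹
Wind speed in SI: 38.9 knots = 20.0 m/s
Geostrophic balance rearranged: |∂P/∂n| = f ρ V_g
|∂P/∂n| = 1.32×10⁻⁴ × 0.939 × 20.0 = 2.48×10⁻³ Pa/m
Isobar spacing: Δn = ΔP/|∂P/∂n| = 800 Pa / 2.48×10⁻³ Pa/m = 322184 m ≈ 322 km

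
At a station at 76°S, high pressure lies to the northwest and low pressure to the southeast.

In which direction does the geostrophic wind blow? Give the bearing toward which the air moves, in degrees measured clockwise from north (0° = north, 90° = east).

045°

The pressure-gradient force points toward the southeast (bearing 135°).
Geostrophic balance: in the Southern Hemisphere the Coriolis force deflects motion to the left, so the geostrophic wind blows 90° to the left of the pressure-gradient force (low pressure on the right).
Rotating 135° by 90° counterclockwise gives 045° — the wind blows toward the northeast.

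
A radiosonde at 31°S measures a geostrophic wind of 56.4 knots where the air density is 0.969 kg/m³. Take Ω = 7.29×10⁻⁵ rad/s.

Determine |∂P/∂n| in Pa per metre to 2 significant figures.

Coriolis parameter at 31°S:
f = 2Ω sin φ = 2 × 7.29×10⁻⁵ × sin 31° = 7.51×10⁻⁵ s⁻¹
Wind speed in SI: 56.4 knots = 29.0 m/s
Geostrophic balance rearranged: |∂P/∂n| = f ρ V_g
|∂P/∂n| = 7.51×10⁻⁵ × 0.969 × 29.0 = 2.11×10⁻³ Pa/m

2.1×10⁻³ Pa/m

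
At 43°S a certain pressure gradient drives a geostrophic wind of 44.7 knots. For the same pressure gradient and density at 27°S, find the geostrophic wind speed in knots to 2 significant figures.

With the same pressure gradient and density, V_g ∝ 1/f ∝ 1/sin φ.
V₂ = V₁ · sin φ₁ / sin φ₂ = 44.7 × sin 43° / sin 27°
V₂ = 44.7 × 0.6820/0.4540 = 67 knots

67 knots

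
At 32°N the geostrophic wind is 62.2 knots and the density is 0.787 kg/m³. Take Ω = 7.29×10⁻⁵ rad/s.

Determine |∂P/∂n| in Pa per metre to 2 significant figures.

Coriolis parameter at 32°N:
f = 2Ω sin φ = 2 × 7.29×10⁻⁵ × sin 32° = 7.73×10⁻⁵ s⁻¹
Wind speed in SI: 62.2 knots = 32.0 m/s
Geostrophic balance rearranged: |∂P/∂n| = f ρ V_g
|∂P/∂n| = 7.73×10⁻⁵ × 0.787 × 32.0 = 1.95×10⁻³ Pa/m

1.9×10⁻³ Pa/m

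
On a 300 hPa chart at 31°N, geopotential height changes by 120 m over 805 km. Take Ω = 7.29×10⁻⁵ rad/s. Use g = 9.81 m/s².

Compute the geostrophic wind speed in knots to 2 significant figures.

Coriolis parameter at 31°N:
f = 2Ω sin φ = 2 × 7.29×10⁻⁵ × sin 31° = 7.51×10⁻⁵ s⁻¹
Height gradient: |∂Z/∂n| = 120 m / 805000 m = 1.49×10⁻⁴
On a pressure surface, geostrophic balance gives V_g = (g/f)|∂Z/∂n|:
V_g = 9.81 × 1.49×10⁻⁴ / 7.51×10⁻⁵ = 19.5 m/s
Converting: 19.5 m/s × 1.944 = 38 knots

38 knots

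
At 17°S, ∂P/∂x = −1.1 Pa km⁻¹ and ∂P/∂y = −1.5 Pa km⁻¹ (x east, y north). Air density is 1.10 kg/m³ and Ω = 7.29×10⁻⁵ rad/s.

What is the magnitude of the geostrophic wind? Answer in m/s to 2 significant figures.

Coriolis parameter at 17°S:
f = 2Ω sin φ = 2 × 7.29×10⁻⁵ × sin 17° = 4.26×10⁻⁵ s⁻¹
In the Southern Hemisphere f is negative: f = −4.26×10⁻⁵ s⁻¹.
Component geostrophic relations (x east, y north):
u_g = −(1/(fρ)) ∂P/∂y,  v_g = (1/(fρ)) ∂P/∂x
u_g = −(−1.5×10⁻³)/(−4.26×10⁻⁵ × 1.10) = −32.0 m/s;  v_g = (−1.1×10⁻³)/(−4.26×10⁻⁵ × 1.10) = 23.5 m/s
|V_g| = √(u_g² + v_g²) = 39.7 m/s

40 m/s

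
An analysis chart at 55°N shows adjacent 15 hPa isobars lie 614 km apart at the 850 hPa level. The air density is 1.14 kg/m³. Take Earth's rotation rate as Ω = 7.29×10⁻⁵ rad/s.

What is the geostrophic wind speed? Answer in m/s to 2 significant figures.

Coriolis parameter at 55°N:
f = 2Ω sin φ = 2 × 7.29×10⁻⁵ × sin 55° = 1.19×10⁻⁴ s⁻¹
Pressure gradient: |∂P/∂n| = 1500 Pa / 614000 m = 2.44×10⁻³ Pa/m
Geostrophic balance (pressure-gradient force = Coriolis force):
V_g = (1/(fρ)) |∂P/∂n| = 2.44×10⁻³ / (1.19×10⁻⁴ × 1.14) = 17.9 m/s

18 m/s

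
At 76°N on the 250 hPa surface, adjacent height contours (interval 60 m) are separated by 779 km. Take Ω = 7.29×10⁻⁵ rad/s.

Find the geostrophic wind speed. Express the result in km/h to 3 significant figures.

Coriolis parameter at 76°N:
f = 2Ω sin φ = 2 × 7.29×10⁻⁵ × sin 76° = 1.41×10⁻⁴ s⁻¹
Height gradient: |∂Z/∂n| = 60 m / 779000 m = 7.70×10⁻⁵
On a pressure surface, geostrophic balance gives V_g = (g/f)|∂Z/∂n|:
V_g = 9.81 × 7.70×10⁻⁵ / 1.41×10⁻⁴ = 5.34 m/s
Converting: 5.34 m/s × 3.6 = 19.2 km/h

19.2 km/h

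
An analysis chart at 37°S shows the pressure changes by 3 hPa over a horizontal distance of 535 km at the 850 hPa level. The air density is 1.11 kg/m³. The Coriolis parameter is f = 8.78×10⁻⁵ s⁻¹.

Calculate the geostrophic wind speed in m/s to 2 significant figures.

Pressure gradient: |∂P/∂n| = 300 Pa / 535000 m = 5.61×10⁻⁴ Pa/m
Geostrophic balance (pressure-gradient force = Coriolis force):
V_g = (1/(fρ)) |∂P/∂n| = 5.61×10⁻⁴ / (8.78×10⁻⁵ × 1.11) = 5.75 m/s

5.8 m/s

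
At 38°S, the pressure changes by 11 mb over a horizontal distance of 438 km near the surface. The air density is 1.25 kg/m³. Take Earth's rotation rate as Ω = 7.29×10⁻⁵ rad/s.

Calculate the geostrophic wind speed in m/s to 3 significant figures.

22.4 m/s

Coriolis parameter at 38°S:
f = 2Ω sin φ = 2 × 7.29×10⁻⁵ × sin 38° = 8.98×10⁻⁵ s⁻¹
Pressure gradient: |∂P/∂n| = 1100 Pa / 438000 m = 2.51×10⁻³ Pa/m
Geostrophic balance (pressure-gradient force = Coriolis force):
V_g = (1/(fρ)) |∂P/∂n| = 2.51×10⁻³ / (8.98×10⁻⁵ × 1.25) = 22.4 m/s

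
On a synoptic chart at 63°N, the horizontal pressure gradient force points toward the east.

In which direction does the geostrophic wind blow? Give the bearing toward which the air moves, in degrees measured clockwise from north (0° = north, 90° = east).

The pressure-gradient force points toward the east (bearing 090°).
Geostrophic balance: in the Northern Hemisphere the Coriolis force deflects motion to the right, so the geostrophic wind blows 90° to the right of the pressure-gradient force (low pressure on the left).
Rotating 090° by 90° clockwise gives 180° — the wind blows toward the south.

180°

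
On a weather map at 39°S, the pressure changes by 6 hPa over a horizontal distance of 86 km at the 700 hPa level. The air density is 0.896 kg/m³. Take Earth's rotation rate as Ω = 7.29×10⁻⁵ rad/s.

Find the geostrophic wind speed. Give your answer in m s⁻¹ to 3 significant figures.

84.9 m s⁻¹

Coriolis parameter at 39°S:
f = 2Ω sin φ = 2 × 7.29×10⁻⁵ × sin 39° = 9.18×10⁻⁵ s⁻¹
Pressure gradient: |∂P/∂n| = 600 Pa / 86000 m = 6.98×10⁻³ Pa/m
Geostrophic balance (pressure-gradient force = Coriolis force):
V_g = (1/(fρ)) |∂P/∂n| = 6.98×10⁻³ / (9.18×10⁻⁵ × 0.896) = 84.9 m/s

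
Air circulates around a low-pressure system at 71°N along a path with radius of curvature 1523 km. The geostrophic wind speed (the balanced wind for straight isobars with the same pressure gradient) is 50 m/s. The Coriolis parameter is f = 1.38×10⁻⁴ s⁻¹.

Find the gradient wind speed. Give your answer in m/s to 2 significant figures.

42 m/s

Around a low, centrifugal force acts outward with Coriolis, so pressure-gradient force balances both:
(1/ρ)|∂P/∂n| = fV + V²/R  →  V² + fR·V − fR·V_g = 0
With fR = 1.38×10⁻⁴ × 1523×10³ m = 210 m/s:
V = [−fR + √((fR)² + 4 fR V_g)]/2 = [−210 + √(210² + 4×210×50)]/2 = 41.7 m/s
Subgeostrophic (V < V_g = 50 m/s), as expected around a low.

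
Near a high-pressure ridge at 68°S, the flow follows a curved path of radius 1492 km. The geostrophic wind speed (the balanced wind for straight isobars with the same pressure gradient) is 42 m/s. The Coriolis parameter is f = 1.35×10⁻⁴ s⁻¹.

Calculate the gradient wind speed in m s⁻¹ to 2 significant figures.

60 m s⁻¹

Around a high, pressure-gradient force acts outward with centrifugal, so Coriolis balances both:
fV = (1/ρ)|∂P/∂n| + V²/R  →  V² − fR·V + fR·V_g = 0
With fR = 1.35×10⁻⁴ × 1492×10³ m = 201 m/s:
V = [fR − √((fR)² − 4 fR V_g)]/2 = [201 − √(201² − 4×201×42)]/2 = 59.7 m/s
Supergeostrophic (V > V_g = 42 m/s), as expected around a high.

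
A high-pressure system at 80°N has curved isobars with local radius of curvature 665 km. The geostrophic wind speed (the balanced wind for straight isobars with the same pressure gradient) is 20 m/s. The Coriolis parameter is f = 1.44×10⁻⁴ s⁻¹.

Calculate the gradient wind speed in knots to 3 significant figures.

55.3 knots

Around a high, pressure-gradient force acts outward with centrifugal, so Coriolis balances both:
fV = (1/ρ)|∂P/∂n| + V²/R  →  V² − fR·V + fR·V_g = 0
With fR = 1.44×10⁻⁴ × 665×10³ m = 95.8 m/s:
V = [fR − √((fR)² − 4 fR V_g)]/2 = [95.8 − √(95.8² − 4×95.8×20)]/2 = 28.5 m/s
Supergeostrophic (V > V_g = 20 m/s), as expected around a high.
Converting: 28.5 m/s × 1.944 = 55.3 knots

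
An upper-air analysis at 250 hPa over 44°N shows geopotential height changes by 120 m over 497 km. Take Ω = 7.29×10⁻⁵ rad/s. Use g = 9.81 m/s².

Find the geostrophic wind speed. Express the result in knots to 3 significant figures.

45.5 knots

Coriolis parameter at 44°N:
f = 2Ω sin φ = 2 × 7.29×10⁻⁵ × sin 44° = 1.01×10⁻⁴ s⁻¹
Height gradient: |∂Z/∂n| = 120 m / 497000 m = 2.41×10⁻⁴
On a pressure surface, geostrophic balance gives V_g = (g/f)|∂Z/∂n|:
V_g = 9.81 × 2.41×10⁻⁴ / 1.01×10⁻⁴ = 23.4 m/s
Converting: 23.4 m/s × 1.944 = 45.5 knots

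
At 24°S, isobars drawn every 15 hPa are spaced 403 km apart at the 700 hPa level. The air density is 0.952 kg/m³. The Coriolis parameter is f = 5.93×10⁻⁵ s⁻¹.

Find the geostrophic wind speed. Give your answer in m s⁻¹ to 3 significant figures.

Pressure gradient: |∂P/∂n| = 1500 Pa / 403000 m = 3.72×10⁻³ Pa/m
Geostrophic balance (pressure-gradient force = Coriolis force):
V_g = (1/(fρ)) |∂P/∂n| = 3.72×10⁻³ / (5.93×10⁻⁵ × 0.952) = 65.9 m/s

65.9 m s⁻¹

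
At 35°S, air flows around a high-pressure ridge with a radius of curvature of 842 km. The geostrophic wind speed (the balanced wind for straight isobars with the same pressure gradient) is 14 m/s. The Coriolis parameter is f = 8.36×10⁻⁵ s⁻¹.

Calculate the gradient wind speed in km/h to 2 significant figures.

69 km/h

Around a high, pressure-gradient force acts outward with centrifugal, so Coriolis balances both:
fV = (1/ρ)|∂P/∂n| + V²/R  →  V² − fR·V + fR·V_g = 0
With fR = 8.36×10⁻⁵ × 842×10³ m = 70.4 m/s:
V = [fR − √((fR)² − 4 fR V_g)]/2 = [70.4 − √(70.4² − 4×70.4×14)]/2 = 19.3 m/s
Supergeostrophic (V > V_g = 14 m/s), as expected around a high.
Converting: 19.3 m/s × 3.6 = 69 km/h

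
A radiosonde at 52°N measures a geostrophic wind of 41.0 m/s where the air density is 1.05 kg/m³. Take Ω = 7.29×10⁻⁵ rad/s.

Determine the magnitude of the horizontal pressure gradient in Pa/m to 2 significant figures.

4.9×10⁻³ Pa/m

Coriolis parameter at 52°N:
f = 2Ω sin φ = 2 × 7.29×10⁻⁵ × sin 52° = 1.15×10⁻⁴ s⁻¹
Geostrophic balance rearranged: |∂P/∂n| = f ρ V_g
|∂P/∂n| = 1.15×10⁻⁴ × 1.05 × 41.0 = 4.95×10⁻³ Pa/m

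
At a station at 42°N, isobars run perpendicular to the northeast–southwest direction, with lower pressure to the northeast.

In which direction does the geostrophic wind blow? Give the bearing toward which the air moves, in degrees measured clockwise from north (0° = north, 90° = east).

The pressure-gradient force points toward the northeast (bearing 045°).
Geostrophic balance: in the Northern Hemisphere the Coriolis force deflects motion to the right, so the geostrophic wind blows 90° to the right of the pressure-gradient force (low pressure on the left).
Rotating 045° by 90° clockwise gives 135° — the wind blows toward the southeast.

135°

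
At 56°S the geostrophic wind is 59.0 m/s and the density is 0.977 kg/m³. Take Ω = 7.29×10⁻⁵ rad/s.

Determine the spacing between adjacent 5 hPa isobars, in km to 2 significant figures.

Coriolis parameter at 56°S:
f = 2Ω sin φ = 2 × 7.29×10⁻⁵ × sin 56° = 1.21×10⁻⁴ s⁻¹
Geostrophic balance rearranged: |∂P/∂n| = f ρ V_g
|∂P/∂n| = 1.21×10⁻⁴ × 0.977 × 59.0 = 6.97×10⁻³ Pa/m
Isobar spacing: Δn = ΔP/|∂P/∂n| = 500 Pa / 6.97×10⁻³ Pa/m = 71762 m ≈ 72 km

72 km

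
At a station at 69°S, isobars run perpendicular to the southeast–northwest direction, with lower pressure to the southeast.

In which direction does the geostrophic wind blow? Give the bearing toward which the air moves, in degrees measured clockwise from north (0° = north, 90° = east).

The pressure-gradient force points toward the southeast (bearing 135°).
Geostrophic balance: in the Southern Hemisphere the Coriolis force deflects motion to the left, so the geostrophic wind blows 90° to the left of the pressure-gradient force (low pressure on the right).
Rotating 135° by 90° counterclockwise gives 045° — the wind blows toward the northeast.

045°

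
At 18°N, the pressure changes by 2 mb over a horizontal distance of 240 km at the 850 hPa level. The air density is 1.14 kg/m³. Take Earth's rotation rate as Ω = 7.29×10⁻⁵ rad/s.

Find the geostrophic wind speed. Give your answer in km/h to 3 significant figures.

Coriolis parameter at 18°N:
f = 2Ω sin φ = 2 × 7.29×10⁻⁵ × sin 18° = 4.51×10⁻⁵ s⁻¹
Pressure gradient: |∂P/∂n| = 200 Pa / 240000 m = 8.33×10⁻⁴ Pa/m
Geostrophic balance (pressure-gradient force = Coriolis force):
V_g = (1/(fρ)) |∂P/∂n| = 8.33×10⁻⁴ / (4.51×10⁻⁵ × 1.14) = 16.2 m/s
Converting: 16.2 m/s × 3.6 = 58.4 km/h

58.4 km/h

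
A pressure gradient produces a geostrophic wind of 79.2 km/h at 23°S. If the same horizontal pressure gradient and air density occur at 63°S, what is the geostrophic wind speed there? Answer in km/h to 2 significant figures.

With the same pressure gradient and density, V_g ∝ 1/f ∝ 1/sin φ.
V₂ = V₁ · sin φ₁ / sin φ₂ = 79.2 × sin 23° / sin 63°
V₂ = 79.2 × 0.3907/0.8910 = 35 km/h

35 km/h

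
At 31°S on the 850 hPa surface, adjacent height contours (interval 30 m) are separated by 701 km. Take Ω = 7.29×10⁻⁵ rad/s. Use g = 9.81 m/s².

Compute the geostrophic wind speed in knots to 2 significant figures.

11 knots

Coriolis parameter at 31°S:
f = 2Ω sin φ = 2 × 7.29×10⁻⁵ × sin 31° = 7.51×10⁻⁵ s⁻¹
Height gradient: |∂Z/∂n| = 30 m / 701000 m = 4.28×10⁻⁵
On a pressure surface, geostrophic balance gives V_g = (g/f)|∂Z/∂n|:
V_g = 9.81 × 4.28×10⁻⁵ / 7.51×10⁻⁵ = 5.59 m/s
Converting: 5.59 m/s × 1.944 = 11 knots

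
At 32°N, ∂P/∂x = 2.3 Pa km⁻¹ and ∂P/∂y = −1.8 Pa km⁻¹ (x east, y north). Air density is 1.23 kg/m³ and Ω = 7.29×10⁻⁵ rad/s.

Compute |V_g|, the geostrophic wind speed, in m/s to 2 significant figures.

Coriolis parameter at 32°N:
f = 2Ω sin φ = 2 × 7.29×10⁻⁵ × sin 32° = 7.73×10⁻⁵ s⁻¹
Component geostrophic relations (x east, y north):
u_g = −(1/(fρ)) ∂P/∂y,  v_g = (1/(fρ)) ∂P/∂x
u_g = −(−1.8×10⁻³)/(7.73×10⁻⁵ × 1.23) = 18.9 m/s;  v_g = (2.3×10⁻³)/(7.73×10⁻⁵ × 1.23) = 24.2 m/s
|V_g| = √(u_g² + v_g²) = 30.7 m/s

31 m/s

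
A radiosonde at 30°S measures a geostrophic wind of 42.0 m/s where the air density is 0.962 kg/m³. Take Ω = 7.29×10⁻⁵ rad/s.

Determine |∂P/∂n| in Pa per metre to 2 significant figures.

Coriolis parameter at 30°S:
f = 2Ω sin φ = 2 × 7.29×10⁻⁵ × sin 30° = 7.29×10⁻⁵ s⁻¹
Geostrophic balance rearranged: |∂P/∂n| = f ρ V_g
|∂P/∂n| = 7.29×10⁻⁵ × 0.962 × 42.0 = 2.95×10⁻³ Pa/m

2.9×10⁻³ Pa/m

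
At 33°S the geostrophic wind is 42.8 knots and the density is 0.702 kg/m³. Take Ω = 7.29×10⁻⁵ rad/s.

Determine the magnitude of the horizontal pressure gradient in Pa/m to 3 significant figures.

1.23×10⁻³ Pa/m

Coriolis parameter at 33°S:
f = 2Ω sin φ = 2 × 7.29×10⁻⁵ × sin 33° = 7.94×10⁻⁵ s⁻¹
Wind speed in SI: 42.8 knots = 22.0 m/s
Geostrophic balance rearranged: |∂P/∂n| = f ρ V_g
|∂P/∂n| = 7.94×10⁻⁵ × 0.702 × 22.0 = 1.23×10⁻³ Pa/m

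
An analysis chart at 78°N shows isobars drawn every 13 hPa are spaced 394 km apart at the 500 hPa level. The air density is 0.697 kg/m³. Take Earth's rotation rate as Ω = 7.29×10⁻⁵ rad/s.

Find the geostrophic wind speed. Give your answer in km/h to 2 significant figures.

Coriolis parameter at 78°N:
f = 2Ω sin φ = 2 × 7.29×10⁻⁵ × sin 78° = 1.43×10⁻⁴ s⁻¹
Pressure gradient: |∂P/∂n| = 1300 Pa / 394000 m = 3.30×10⁻³ Pa/m
Geostrophic balance (pressure-gradient force = Coriolis force):
V_g = (1/(fρ)) |∂P/∂n| = 3.30×10⁻³ / (1.43×10⁻⁴ × 0.697) = 33.2 m/s
Converting: 33.2 m/s × 3.6 = 120 km/h

120 km/h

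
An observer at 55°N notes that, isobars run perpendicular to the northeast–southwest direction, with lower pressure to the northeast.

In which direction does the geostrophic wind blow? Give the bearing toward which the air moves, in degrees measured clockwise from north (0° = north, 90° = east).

135°

The pressure-gradient force points toward the northeast (bearing 045°).
Geostrophic balance: in the Northern Hemisphere the Coriolis force deflects motion to the right, so the geostrophic wind blows 90° to the right of the pressure-gradient force (low pressure on the left).
Rotating 045° by 90° clockwise gives 135° — the wind blows toward the southeast.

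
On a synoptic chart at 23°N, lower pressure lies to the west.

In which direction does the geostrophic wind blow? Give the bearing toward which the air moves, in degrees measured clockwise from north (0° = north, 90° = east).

000°

The pressure-gradient force points toward the west (bearing 270°).
Geostrophic balance: in the Northern Hemisphere the Coriolis force deflects motion to the right, so the geostrophic wind blows 90° to the right of the pressure-gradient force (low pressure on the left).
Rotating 270° by 90° clockwise gives 000° — the wind blows toward the north.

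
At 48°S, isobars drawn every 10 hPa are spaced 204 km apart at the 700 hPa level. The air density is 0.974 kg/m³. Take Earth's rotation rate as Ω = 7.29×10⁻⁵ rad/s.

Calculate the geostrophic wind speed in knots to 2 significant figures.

Coriolis parameter at 48°S:
f = 2Ω sin φ = 2 × 7.29×10⁻⁵ × sin 48° = 1.08×10⁻⁴ s⁻¹
Pressure gradient: |∂P/∂n| = 1000 Pa / 204000 m = 4.90×10⁻³ Pa/m
Geostrophic balance (pressure-gradient force = Coriolis force):
V_g = (1/(fρ)) |∂P/∂n| = 4.90×10⁻³ / (1.08×10⁻⁴ × 0.974) = 46.4 m/s
Converting: 46.4 m/s × 1.944 = 90 knots

90 knots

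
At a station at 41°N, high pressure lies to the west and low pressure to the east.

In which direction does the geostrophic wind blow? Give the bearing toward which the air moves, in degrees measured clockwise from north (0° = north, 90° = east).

The pressure-gradient force points toward the east (bearing 090°).
Geostrophic balance: in the Northern Hemisphere the Coriolis force deflects motion to the right, so the geostrophic wind blows 90° to the right of the pressure-gradient force (low pressure on the left).
Rotating 090° by 90° clockwise gives 180° — the wind blows toward the south.

180°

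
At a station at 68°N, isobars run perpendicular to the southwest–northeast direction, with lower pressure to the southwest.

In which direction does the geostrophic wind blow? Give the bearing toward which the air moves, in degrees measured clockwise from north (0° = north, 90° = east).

315°

The pressure-gradient force points toward the southwest (bearing 225°).
Geostrophic balance: in the Northern Hemisphere the Coriolis force deflects motion to the right, so the geostrophic wind blows 90° to the right of the pressure-gradient force (low pressure on the left).
Rotating 225° by 90° clockwise gives 315° — the wind blows toward the northwest.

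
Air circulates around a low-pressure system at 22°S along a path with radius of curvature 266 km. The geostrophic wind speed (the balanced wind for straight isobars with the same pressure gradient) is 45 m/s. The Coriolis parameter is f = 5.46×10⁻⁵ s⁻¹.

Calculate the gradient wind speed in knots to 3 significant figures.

Around a low, centrifugal force acts outward with Coriolis, so pressure-gradient force balances both:
(1/ρ)|∂P/∂n| = fV + V²/R  →  V² + fR·V − fR·V_g = 0
With fR = 5.46×10⁻⁵ × 266×10³ m = 14.5 m/s:
V = [−fR + √((fR)² + 4 fR V_g)]/2 = [−14.5 + √(14.5² + 4×14.5×45)]/2 = 19.3 m/s
Subgeostrophic (V < V_g = 45 m/s), as expected around a low.
Converting: 19.3 m/s × 1.944 = 37.5 knots

37.5 knots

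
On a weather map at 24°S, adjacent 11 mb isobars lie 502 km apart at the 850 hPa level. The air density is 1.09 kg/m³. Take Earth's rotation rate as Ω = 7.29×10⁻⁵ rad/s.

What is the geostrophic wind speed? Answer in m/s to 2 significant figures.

Coriolis parameter at 24°S:
f = 2Ω sin φ = 2 × 7.29×10⁻⁵ × sin 24° = 5.93×10⁻⁵ s⁻¹
Pressure gradient: |∂P/∂n| = 1100 Pa / 502000 m = 2.19×10⁻³ Pa/m
Geostrophic balance (pressure-gradient force = Coriolis force):
V_g = (1/(fρ)) |∂P/∂n| = 2.19×10⁻³ / (5.93×10⁻⁵ × 1.09) = 33.9 m/s

34 m/s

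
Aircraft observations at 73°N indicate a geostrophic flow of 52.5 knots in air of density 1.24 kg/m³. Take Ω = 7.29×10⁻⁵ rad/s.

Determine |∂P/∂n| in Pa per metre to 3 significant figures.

4.67×10⁻³ Pa/m

Coriolis parameter at 73°N:
f = 2Ω sin φ = 2 × 7.29×10⁻⁵ × sin 73° = 1.39×10⁻⁴ s⁻¹
Wind speed in SI: 52.5 knots = 27.0 m/s
Geostrophic balance rearranged: |∂P/∂n| = f ρ V_g
|∂P/∂n| = 1.39×10⁻⁴ × 1.24 × 27.0 = 4.67×10⁻³ Pa/m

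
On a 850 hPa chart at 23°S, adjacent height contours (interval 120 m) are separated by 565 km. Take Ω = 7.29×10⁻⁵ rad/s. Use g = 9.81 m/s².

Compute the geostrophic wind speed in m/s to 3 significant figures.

Coriolis parameter at 23°S:
f = 2Ω sin φ = 2 × 7.29×10⁻⁵ × sin 23° = 5.70×10⁻⁵ s⁻¹
Height gradient: |∂Z/∂n| = 120 m / 565000 m = 2.12×10⁻⁴
On a pressure surface, geostrophic balance gives V_g = (g/f)|∂Z/∂n|:
V_g = 9.81 × 2.12×10⁻⁴ / 5.70×10⁻⁵ = 36.6 m/s

36.6 m/s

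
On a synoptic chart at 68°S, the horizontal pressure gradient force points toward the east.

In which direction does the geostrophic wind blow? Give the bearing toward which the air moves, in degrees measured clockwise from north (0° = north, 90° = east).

The pressure-gradient force points toward the east (bearing 090°).
Geostrophic balance: in the Southern Hemisphere the Coriolis force deflects motion to the left, so the geostrophic wind blows 90° to the left of the pressure-gradient force (low pressure on the right).
Rotating 090° by 90° counterclockwise gives 000° — the wind blows toward the north.

000°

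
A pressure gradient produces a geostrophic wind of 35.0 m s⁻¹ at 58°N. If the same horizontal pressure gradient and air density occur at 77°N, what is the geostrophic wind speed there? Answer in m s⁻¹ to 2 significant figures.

With the same pressure gradient and density, V_g ∝ 1/f ∝ 1/sin φ.
V₂ = V₁ · sin φ₁ / sin φ₂ = 35.0 × sin 58° / sin 77°
V₂ = 35.0 × 0.8480/0.9744 = 30 m s⁻¹

30 m s⁻¹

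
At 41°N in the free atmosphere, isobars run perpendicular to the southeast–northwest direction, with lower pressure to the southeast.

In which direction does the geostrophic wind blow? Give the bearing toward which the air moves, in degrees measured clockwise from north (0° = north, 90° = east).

225°

The pressure-gradient force points toward the southeast (bearing 135°).
Geostrophic balance: in the Northern Hemisphere the Coriolis force deflects motion to the right, so the geostrophic wind blows 90° to the right of the pressure-gradient force (low pressure on the left).
Rotating 135° by 90° clockwise gives 225° — the wind blows toward the southwest.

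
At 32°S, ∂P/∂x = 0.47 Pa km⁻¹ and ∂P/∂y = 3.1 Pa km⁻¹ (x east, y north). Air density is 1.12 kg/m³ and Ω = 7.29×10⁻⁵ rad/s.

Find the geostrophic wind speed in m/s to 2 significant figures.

Coriolis parameter at 32°S:
f = 2Ω sin φ = 2 × 7.29×10⁻⁵ × sin 32° = 7.73×10⁻⁵ s⁻¹
In the Southern Hemisphere f is negative: f = −7.73×10⁻⁵ s⁻¹.
Component geostrophic relations (x east, y north):
u_g = −(1/(fρ)) ∂P/∂y,  v_g = (1/(fρ)) ∂P/∂x
u_g = −(3.1×10⁻³)/(−7.73×10⁻⁵ × 1.12) = 35.8 m/s;  v_g = (0.47×10⁻³)/(−7.73×10⁻⁵ × 1.12) = −5.43 m/s
|V_g| = √(u_g² + v_g²) = 36.2 m/s

36 m/s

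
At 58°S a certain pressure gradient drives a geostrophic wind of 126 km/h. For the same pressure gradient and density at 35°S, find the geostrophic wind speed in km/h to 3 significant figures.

186 km/h

With the same pressure gradient and density, V_g ∝ 1/f ∝ 1/sin φ.
V₂ = V₁ · sin φ₁ / sin φ₂ = 126 × sin 58° / sin 35°
V₂ = 126 × 0.8480/0.5736 = 186 km/h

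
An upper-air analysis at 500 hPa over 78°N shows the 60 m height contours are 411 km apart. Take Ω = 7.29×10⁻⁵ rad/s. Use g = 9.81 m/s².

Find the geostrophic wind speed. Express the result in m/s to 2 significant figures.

Coriolis parameter at 78°N:
f = 2Ω sin φ = 2 × 7.29×10⁻⁵ × sin 78° = 1.43×10⁻⁴ s⁻¹
Height gradient: |∂Z/∂n| = 60 m / 411000 m = 1.46×10⁻⁴
On a pressure surface, geostrophic balance gives V_g = (g/f)|∂Z/∂n|:
V_g = 9.81 × 1.46×10⁻⁴ / 1.43×10⁻⁴ = 10.0 m/s

10 m/s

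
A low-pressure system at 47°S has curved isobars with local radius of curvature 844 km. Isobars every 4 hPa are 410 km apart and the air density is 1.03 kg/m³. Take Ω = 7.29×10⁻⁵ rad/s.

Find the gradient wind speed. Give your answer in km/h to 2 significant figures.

29 km/h

Coriolis parameter at 47°S:
f = 2Ω sin φ = 2 × 7.29×10⁻⁵ × sin 47° = 1.07×10⁻⁴ s⁻¹
Pressure gradient: |∂P/∂n| = 400 Pa / 410000 m = 9.76×10⁻⁴ Pa/m
Geostrophic speed: V_g = |∂P/∂n|/(fρ) = 9.76×10⁻⁴/(1.07×10⁻⁴ × 1.03) = 8.88 m/s
Around a low, centrifugal force acts outward with Coriolis, so pressure-gradient force balances both:
(1/ρ)|∂P/∂n| = fV + V²/R  →  V² + fR·V − fR·V_g = 0
With fR = 1.07×10⁻⁴ × 844×10³ m = 90.0 m/s:
V = [−fR + √((fR)² + 4 fR V_g)]/2 = [−90.0 + √(90.0² + 4×90.0×8.88)]/2 = 8.15 m/s
Subgeostrophic (V < V_g = 8.88 m/s), as expected around a low.
Converting: 8.15 m/s × 3.6 = 29 km/h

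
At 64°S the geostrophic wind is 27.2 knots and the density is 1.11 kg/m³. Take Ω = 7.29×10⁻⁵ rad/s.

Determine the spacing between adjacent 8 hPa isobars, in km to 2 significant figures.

Coriolis parameter at 64°S:
f = 2Ω sin φ = 2 × 7.29×10⁻⁵ × sin 64° = 1.31×10⁻⁴ s⁻¹
Wind speed in SI: 27.2 knots = 14.0 m/s
Geostrophic balance rearranged: |∂P/∂n| = f ρ V_g
|∂P/∂n| = 1.31×10⁻⁴ × 1.11 × 14.0 = 2.04×10⁻³ Pa/m
Isobar spacing: Δn = ΔP/|∂P/∂n| = 800 Pa / 2.04×10⁻³ Pa/m = 393045 m ≈ 390 km

390 km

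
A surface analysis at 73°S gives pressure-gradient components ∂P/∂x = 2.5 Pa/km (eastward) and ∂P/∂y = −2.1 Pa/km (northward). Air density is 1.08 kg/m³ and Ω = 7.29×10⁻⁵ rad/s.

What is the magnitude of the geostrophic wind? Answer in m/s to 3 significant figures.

Coriolis parameter at 73°S:
f = 2Ω sin φ = 2 × 7.29×10⁻⁵ × sin 73° = 1.39×10⁻⁴ s⁻¹
In the Southern Hemisphere f is negative: f = −1.39×10⁻⁴ s⁻¹.
Component geostrophic relations (x east, y north):
u_g = −(1/(fρ)) ∂P/∂y,  v_g = (1/(fρ)) ∂P/∂x
u_g = −(−2.1×10⁻³)/(−1.39×10⁻⁴ × 1.08) = −13.9 m/s;  v_g = (2.5×10⁻³)/(−1.39×10⁻⁴ × 1.08) = −16.6 m/s
|V_g| = √(u_g² + v_g²) = 21.7 m/s

21.7 m/s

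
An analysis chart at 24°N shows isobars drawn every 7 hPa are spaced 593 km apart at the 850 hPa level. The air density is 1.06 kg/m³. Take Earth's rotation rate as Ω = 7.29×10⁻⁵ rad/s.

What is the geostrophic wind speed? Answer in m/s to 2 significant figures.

Coriolis parameter at 24°N:
f = 2Ω sin φ = 2 × 7.29×10⁻⁵ × sin 24° = 5.93×10⁻⁵ s⁻¹
Pressure gradient: |∂P/∂n| = 700 Pa / 593000 m = 1.18×10⁻³ Pa/m
Geostrophic balance (pressure-gradient force = Coriolis force):
V_g = (1/(fρ)) |∂P/∂n| = 1.18×10⁻³ / (5.93×10⁻⁵ × 1.06) = 18.8 m/s

19 m/s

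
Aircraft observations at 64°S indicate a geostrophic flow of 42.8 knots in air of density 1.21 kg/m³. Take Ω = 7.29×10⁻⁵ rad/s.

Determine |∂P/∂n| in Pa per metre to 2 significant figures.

Coriolis parameter at 64°S:
f = 2Ω sin φ = 2 × 7.29×10⁻⁵ × sin 64° = 1.31×10⁻⁴ s⁻¹
Wind speed in SI: 42.8 knots = 22.0 m/s
Geostrophic balance rearranged: |∂P/∂n| = f ρ V_g
|∂P/∂n| = 1.31×10⁻⁴ × 1.21 × 22.0 = 3.49×10⁻³ Pa/m

3.5×10⁻³ Pa/m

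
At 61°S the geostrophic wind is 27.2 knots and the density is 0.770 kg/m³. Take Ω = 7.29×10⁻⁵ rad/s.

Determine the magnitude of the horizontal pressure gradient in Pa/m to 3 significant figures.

Coriolis parameter at 61°S:
f = 2Ω sin φ = 2 × 7.29×10⁻⁵ × sin 61° = 1.28×10⁻⁴ s⁻¹
Wind speed in SI: 27.2 knots = 14.0 m/s
Geostrophic balance rearranged: |∂P/∂n| = f ρ V_g
|∂P/∂n| = 1.28×10⁻⁴ × 0.770 × 14.0 = 1.37×10⁻³ Pa/m

1.37×10⁻³ Pa/m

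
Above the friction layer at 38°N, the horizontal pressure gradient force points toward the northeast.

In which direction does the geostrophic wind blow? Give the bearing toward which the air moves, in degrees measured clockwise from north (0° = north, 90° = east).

135°

The pressure-gradient force points toward the northeast (bearing 045°).
Geostrophic balance: in the Northern Hemisphere the Coriolis force deflects motion to the right, so the geostrophic wind blows 90° to the right of the pressure-gradient force (low pressure on the left).
Rotating 045° by 90° clockwise gives 135° — the wind blows toward the southeast.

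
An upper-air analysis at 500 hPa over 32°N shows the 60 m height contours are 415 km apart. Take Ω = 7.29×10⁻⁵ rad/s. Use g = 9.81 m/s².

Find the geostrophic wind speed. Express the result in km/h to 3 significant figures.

Coriolis parameter at 32°N:
f = 2Ω sin φ = 2 × 7.29×10⁻⁵ × sin 32° = 7.73×10⁻⁵ s⁻¹
Height gradient: |∂Z/∂n| = 60 m / 415000 m = 1.45×10⁻⁴
On a pressure surface, geostrophic balance gives V_g = (g/f)|∂Z/∂n|:
V_g = 9.81 × 1.45×10⁻⁴ / 7.73×10⁻⁵ = 18.4 m/s
Converting: 18.4 m/s × 3.6 = 66.1 km/h

66.1 km/h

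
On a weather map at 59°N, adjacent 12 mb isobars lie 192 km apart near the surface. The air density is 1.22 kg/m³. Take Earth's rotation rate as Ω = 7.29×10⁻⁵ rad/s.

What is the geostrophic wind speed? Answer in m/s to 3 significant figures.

41.0 m/s

Coriolis parameter at 59°N:
f = 2Ω sin φ = 2 × 7.29×10⁻⁵ × sin 59° = 1.25×10⁻⁴ s⁻¹
Pressure gradient: |∂P/∂n| = 1200 Pa / 192000 m = 6.25×10⁻³ Pa/m
Geostrophic balance (pressure-gradient force = Coriolis force):
V_g = (1/(fρ)) |∂P/∂n| = 6.25×10⁻³ / (1.25×10⁻⁴ × 1.22) = 41.0 m/s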